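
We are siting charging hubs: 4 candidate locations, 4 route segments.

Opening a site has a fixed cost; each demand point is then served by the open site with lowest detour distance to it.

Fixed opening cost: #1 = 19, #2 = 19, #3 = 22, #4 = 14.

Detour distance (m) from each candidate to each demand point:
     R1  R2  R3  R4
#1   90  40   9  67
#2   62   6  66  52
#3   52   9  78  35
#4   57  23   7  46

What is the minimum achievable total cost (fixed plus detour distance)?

Open {#3, #4}: assign each demand point to its cheapest open site.
  R1→#3 52, R2→#3 9, R3→#4 7, R4→#3 35
  detour distance 103, fixed 36 → total 139.
Compare {#1, #3}: detour distance 105 + fixed 41 = 146.
Compare {#4}: detour distance 133 + fixed 14 = 147.
Compare {#2, #4}: detour distance 116 + fixed 33 = 149.
All other subsets cost ≥ 146. Minimum total cost: 139.

139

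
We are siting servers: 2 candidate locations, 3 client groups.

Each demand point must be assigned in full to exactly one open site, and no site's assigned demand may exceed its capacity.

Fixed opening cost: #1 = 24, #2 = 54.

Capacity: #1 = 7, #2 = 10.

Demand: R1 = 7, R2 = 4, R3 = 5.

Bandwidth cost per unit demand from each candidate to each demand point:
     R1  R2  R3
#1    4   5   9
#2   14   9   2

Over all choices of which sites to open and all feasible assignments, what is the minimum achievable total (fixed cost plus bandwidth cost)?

Open {#1, #2}; cheapest assignment that respects the capacities:
  #1 (cap 7, load 7): R1 — cost 7×4 = 28
  #2 (cap 10, load 9): R2, R3 — cost 4×9 + 5×2 = 46
  Shipping 74, fixed 78 → total 152.
  Any other capacity-feasible assignment to {#1, #2} ships for at least 74.
Total demand is 16 and no other set of sites has combined capacity ≥ 16, so {#1, #2} is the only feasible choice of open sites. Minimum: 152.

152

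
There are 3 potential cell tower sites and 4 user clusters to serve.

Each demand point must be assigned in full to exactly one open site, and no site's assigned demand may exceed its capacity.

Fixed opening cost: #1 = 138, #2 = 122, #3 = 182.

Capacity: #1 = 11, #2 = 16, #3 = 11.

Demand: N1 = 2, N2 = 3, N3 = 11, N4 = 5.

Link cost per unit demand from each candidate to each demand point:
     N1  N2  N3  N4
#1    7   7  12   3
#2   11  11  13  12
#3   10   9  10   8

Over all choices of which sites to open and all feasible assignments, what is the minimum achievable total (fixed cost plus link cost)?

Open {#1, #2}; cheapest assignment that respects the capacities:
  #1 (cap 11, load 10): N1, N2, N4 — cost 2×7 + 3×7 + 5×3 = 50
  #2 (cap 16, load 11): N3 — cost 11×13 = 143
  Shipping 193, fixed 260 → total 453.
  Any other capacity-feasible assignment to {#1, #2} ships for at least 193.
Compare {#1, #3}: its best feasible assignment gives total 480.
Compare {#2, #3}: its best feasible assignment gives total 529.
Every other set of open sites that can feasibly serve all demand totals ≥ 480 even under its best assignment. Minimum: 453.

453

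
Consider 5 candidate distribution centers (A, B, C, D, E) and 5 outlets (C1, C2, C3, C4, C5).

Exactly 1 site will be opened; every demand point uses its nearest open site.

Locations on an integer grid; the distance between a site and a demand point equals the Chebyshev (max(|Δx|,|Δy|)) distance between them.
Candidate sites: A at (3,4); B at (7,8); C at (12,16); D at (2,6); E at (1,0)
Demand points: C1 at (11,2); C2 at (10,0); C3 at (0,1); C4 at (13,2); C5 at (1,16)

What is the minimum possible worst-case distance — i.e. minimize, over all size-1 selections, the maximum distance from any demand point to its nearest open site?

Open {B}.
  Farthest demand point is C2 at distance 8 (to B); all others are ≤ 8.
With {D} the worst case is 11.
With {A} the worst case is 12.
No size-1 selection achieves below 8.

8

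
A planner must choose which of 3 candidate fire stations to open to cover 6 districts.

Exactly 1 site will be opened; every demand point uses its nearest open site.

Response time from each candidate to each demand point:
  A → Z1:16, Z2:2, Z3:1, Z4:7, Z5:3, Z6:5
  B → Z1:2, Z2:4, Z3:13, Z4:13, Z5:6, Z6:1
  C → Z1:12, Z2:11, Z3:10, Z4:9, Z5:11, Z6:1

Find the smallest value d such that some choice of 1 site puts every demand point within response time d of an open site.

12

Open {C}.
  Farthest demand point is Z1 at response time 12 (to C); all others are ≤ 12.
With {B} the worst case is 13.
With {A} the worst case is 16.
No size-1 selection achieves below 12.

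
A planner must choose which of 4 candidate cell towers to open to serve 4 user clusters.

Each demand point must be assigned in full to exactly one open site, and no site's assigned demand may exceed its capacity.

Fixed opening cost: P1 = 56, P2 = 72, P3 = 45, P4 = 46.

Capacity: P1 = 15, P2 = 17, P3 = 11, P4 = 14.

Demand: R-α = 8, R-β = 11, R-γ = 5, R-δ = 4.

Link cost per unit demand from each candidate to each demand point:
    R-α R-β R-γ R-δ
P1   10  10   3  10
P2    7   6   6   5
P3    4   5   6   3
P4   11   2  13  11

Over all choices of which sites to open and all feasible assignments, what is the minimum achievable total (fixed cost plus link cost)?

Open {P2, P4}; cheapest assignment that respects the capacities:
  P2 (cap 17, load 17): R-α, R-γ, R-δ — cost 8×7 + 5×6 + 4×5 = 106
  P4 (cap 14, load 11): R-β — cost 11×2 = 22
  Shipping 128, fixed 118 → total 246.
  Any other capacity-feasible assignment to {P2, P4} ships for at least 128.
Compare {P1, P3, P4}: its best feasible assignment gives total 256.
Compare {P2, P3, P4}: its best feasible assignment gives total 267.
Every other set of open sites that can feasibly serve all demand totals ≥ 256 even under its best assignment. Minimum: 246.

246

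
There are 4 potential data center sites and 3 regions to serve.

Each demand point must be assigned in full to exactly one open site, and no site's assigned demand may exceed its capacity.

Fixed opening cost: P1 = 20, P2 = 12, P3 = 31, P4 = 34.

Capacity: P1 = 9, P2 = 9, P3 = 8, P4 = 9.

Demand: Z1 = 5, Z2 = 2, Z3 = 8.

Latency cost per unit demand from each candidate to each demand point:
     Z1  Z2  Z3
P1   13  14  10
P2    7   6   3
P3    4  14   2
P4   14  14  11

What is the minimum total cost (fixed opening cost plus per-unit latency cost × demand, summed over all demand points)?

Open {P2, P3}; cheapest assignment that respects the capacities:
  P2 (cap 9, load 7): Z1, Z2 — cost 5×7 + 2×6 = 47
  P3 (cap 8, load 8): Z3 — cost 8×2 = 16
  Shipping 63, fixed 43 → total 106.
  Any other capacity-feasible assignment to {P2, P3} ships for at least 63.
Compare {P1, P2, P3}: its best feasible assignment gives total 126.
Compare {P2, P3, P4}: its best feasible assignment gives total 140.
Every other set of open sites that can feasibly serve all demand totals ≥ 126 even under its best assignment. Minimum: 106.

106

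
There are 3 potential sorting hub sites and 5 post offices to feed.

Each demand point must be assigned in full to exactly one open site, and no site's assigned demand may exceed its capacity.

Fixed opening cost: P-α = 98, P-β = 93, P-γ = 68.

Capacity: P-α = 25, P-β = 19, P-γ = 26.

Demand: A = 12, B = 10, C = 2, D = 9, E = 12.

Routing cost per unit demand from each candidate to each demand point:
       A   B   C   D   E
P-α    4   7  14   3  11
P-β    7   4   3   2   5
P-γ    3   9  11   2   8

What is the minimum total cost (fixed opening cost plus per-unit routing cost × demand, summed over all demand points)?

Open {P-β, P-γ}; cheapest assignment that respects the capacities:
  P-β (cap 19, load 19): B, D — cost 10×4 + 9×2 = 58
  P-γ (cap 26, load 26): A, C, E — cost 12×3 + 2×11 + 12×8 = 154
  Shipping 212, fixed 161 → total 373.
  Any other capacity-feasible assignment to {P-β, P-γ} ships for at least 212.
Compare {P-α, P-γ}: its best feasible assignment gives total 417.
Compare {P-α, P-β, P-γ}: its best feasible assignment gives total 449.
Every other set of open sites that can feasibly serve all demand totals ≥ 417 even under its best assignment. Minimum: 373.

373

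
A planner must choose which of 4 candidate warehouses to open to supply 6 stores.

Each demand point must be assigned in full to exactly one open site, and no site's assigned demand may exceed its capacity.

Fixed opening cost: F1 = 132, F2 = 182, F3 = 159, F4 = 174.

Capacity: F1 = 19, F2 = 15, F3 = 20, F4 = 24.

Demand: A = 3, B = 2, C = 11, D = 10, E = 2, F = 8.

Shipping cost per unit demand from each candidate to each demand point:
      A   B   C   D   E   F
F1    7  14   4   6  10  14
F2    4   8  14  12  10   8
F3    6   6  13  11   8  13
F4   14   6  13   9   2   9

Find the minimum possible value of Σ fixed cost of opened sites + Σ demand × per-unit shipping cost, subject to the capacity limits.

Open {F1, F4}; cheapest assignment that respects the capacities:
  F1 (cap 19, load 14): A, C — cost 3×7 + 11×4 = 65
  F4 (cap 24, load 22): B, D, E, F — cost 2×6 + 10×9 + 2×2 + 8×9 = 178
  Shipping 243, fixed 306 → total 549.
  Any other capacity-feasible assignment to {F1, F4} ships for at least 243.
Compare {F1, F3}: its best feasible assignment gives total 602.
Compare {F3, F4}: its best feasible assignment gives total 672.
Every other set of open sites that can feasibly serve all demand totals ≥ 602 even under its best assignment. Minimum: 549.

549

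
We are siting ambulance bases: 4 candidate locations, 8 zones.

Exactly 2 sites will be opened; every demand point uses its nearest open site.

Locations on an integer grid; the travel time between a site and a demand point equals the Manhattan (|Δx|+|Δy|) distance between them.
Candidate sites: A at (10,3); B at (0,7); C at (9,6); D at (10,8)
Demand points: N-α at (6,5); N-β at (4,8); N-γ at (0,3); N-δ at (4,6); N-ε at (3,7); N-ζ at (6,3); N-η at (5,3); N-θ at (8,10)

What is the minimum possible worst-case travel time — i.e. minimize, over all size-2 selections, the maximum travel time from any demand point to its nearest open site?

Open {B, C}.
  Farthest demand point is N-η at travel time 7 (to C); all others are ≤ 7.
With {A, B} the worst case is 9.
With {B, D} the worst case is 9.
No size-2 selection achieves below 7.

7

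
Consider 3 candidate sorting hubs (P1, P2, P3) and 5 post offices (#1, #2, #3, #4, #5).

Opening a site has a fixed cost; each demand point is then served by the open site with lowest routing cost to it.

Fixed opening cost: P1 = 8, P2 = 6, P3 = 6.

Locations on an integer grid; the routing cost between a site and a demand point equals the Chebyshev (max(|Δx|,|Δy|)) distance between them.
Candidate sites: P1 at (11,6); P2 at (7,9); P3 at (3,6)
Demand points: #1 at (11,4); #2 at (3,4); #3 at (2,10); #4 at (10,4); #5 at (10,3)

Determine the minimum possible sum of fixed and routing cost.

Open {P1, P3}: assign each demand point to its cheapest open site.
  #1→P1 2, #2→P3 2, #3→P3 4, #4→P1 2, #5→P1 3
  routing cost 13, fixed 14 → total 27.
Compare {P1, P2}: routing cost 17 + fixed 14 = 31.
Compare {P1}: routing cost 24 + fixed 8 = 32.
Compare {P2}: routing cost 26 + fixed 6 = 32.
All other subsets cost ≥ 31. Minimum total cost: 27.

27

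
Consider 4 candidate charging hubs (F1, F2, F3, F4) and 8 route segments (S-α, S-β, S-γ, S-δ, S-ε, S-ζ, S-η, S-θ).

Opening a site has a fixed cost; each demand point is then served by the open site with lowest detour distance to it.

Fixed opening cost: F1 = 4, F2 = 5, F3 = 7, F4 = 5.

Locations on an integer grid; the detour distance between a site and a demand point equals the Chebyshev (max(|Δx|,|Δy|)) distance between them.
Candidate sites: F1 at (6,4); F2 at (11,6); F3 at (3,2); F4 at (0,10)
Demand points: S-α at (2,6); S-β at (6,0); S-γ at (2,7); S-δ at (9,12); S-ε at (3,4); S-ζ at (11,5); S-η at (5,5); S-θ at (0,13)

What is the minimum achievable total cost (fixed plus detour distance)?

39

Open {F1, F2, F4}: assign each demand point to its cheapest open site.
  S-α→F1 4, S-β→F1 4, S-γ→F4 3, S-δ→F2 6, S-ε→F1 3, S-ζ→F2 1, S-η→F1 1, S-θ→F4 3
  detour distance 25, fixed 14 → total 39.
Compare {F1, F4}: detour distance 31 + fixed 9 = 40.
Compare {F1, F2}: detour distance 32 + fixed 9 = 41.
Compare {F1}: detour distance 38 + fixed 4 = 42.
All other subsets cost ≥ 40. Minimum total cost: 39.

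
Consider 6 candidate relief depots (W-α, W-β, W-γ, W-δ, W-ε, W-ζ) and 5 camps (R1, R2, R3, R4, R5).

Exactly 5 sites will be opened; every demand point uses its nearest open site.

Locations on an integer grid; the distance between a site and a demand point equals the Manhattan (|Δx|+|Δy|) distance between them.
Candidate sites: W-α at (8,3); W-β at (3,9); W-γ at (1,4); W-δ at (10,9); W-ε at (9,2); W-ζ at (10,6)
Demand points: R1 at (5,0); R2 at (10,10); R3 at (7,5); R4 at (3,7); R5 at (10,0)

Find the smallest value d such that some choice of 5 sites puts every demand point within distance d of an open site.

6

Open {W-α, W-β, W-γ, W-δ, W-ε}.
  Farthest demand point is R1 at distance 6 (to W-α); all others are ≤ 6.
With {W-α, W-β, W-γ, W-δ, W-ζ} the worst case is 6.
With {W-α, W-β, W-γ, W-ε, W-ζ} the worst case is 6.
No size-5 selection achieves below 6.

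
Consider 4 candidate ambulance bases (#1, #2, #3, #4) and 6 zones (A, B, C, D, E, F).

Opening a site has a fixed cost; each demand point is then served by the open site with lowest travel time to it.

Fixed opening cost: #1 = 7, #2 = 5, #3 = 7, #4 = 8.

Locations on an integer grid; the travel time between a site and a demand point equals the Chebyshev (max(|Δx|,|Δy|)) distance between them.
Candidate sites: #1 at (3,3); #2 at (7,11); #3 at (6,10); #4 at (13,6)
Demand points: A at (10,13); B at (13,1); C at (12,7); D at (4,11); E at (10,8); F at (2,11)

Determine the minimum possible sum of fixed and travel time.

Open {#2, #4}: assign each demand point to its cheapest open site.
  A→#2 3, B→#4 5, C→#4 1, D→#2 3, E→#2 3, F→#2 5
  travel time 20, fixed 13 → total 33.
Compare {#2}: travel time 29 + fixed 5 = 34.
Compare {#3, #4}: travel time 19 + fixed 15 = 34.
Compare {#3}: travel time 29 + fixed 7 = 36.
All other subsets cost ≥ 34. Minimum total cost: 33.

33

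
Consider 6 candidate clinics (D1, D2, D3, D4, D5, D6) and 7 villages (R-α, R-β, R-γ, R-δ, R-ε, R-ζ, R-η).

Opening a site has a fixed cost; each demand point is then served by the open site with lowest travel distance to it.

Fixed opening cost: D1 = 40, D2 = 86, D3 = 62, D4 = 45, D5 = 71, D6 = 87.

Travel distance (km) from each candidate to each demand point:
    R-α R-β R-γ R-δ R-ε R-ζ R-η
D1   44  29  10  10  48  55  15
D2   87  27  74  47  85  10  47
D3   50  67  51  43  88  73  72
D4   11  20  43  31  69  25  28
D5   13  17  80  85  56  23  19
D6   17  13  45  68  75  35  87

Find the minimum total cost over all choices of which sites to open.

224

Open {D1, D4}: assign each demand point to its cheapest open site.
  R-α→D4 11, R-β→D4 20, R-γ→D1 10, R-δ→D1 10, R-ε→D1 48, R-ζ→D4 25, R-η→D1 15
  travel distance 139, fixed 85 → total 224.
Compare {D1, D5}: travel distance 136 + fixed 111 = 247.
Compare {D1}: travel distance 211 + fixed 40 = 251.
Compare {D4}: travel distance 227 + fixed 45 = 272.
All other subsets cost ≥ 247. Minimum total cost: 224.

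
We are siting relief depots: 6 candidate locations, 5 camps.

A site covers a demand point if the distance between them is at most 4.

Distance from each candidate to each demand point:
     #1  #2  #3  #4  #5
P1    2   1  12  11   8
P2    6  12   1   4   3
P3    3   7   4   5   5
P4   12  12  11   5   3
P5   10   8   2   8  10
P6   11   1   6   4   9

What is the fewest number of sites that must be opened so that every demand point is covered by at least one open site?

2

Coverage sets (demand points within 4 of each site):
  P1: {#1, #2}
  P2: {#3, #4, #5}
  P3: {#1, #3}
  P4: {#5}
  P5: {#3}
  P6: {#2, #4}
No single site covers all 5 demand points.
But {P1, P2} covers everything, so the minimum is 2.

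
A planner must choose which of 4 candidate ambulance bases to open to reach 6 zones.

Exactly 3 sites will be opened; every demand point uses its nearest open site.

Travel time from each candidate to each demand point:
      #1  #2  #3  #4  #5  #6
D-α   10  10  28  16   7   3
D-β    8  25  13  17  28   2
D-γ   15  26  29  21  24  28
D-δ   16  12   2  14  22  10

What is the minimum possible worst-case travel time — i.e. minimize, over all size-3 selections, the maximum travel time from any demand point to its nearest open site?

14

Open {D-α, D-β, D-δ}.
  Farthest demand point is #4 at travel time 14 (to D-δ); all others are ≤ 14.
With {D-α, D-γ, D-δ} the worst case is 14.
With {D-α, D-β, D-γ} the worst case is 16.
No size-3 selection achieves below 14.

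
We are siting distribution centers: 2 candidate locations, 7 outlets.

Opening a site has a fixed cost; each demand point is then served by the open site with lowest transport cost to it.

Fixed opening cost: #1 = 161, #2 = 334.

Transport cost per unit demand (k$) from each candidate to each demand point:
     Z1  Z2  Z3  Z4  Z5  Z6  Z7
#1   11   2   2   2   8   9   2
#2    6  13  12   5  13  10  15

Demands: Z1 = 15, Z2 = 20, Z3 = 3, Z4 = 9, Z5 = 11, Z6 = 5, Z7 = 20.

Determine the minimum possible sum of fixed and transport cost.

Open {#1}: assign each demand point to its cheapest open site.
  Z1→#1 15×11=165, Z2→#1 20×2=40, Z3→#1 3×2=6, Z4→#1 9×2=18, Z5→#1 11×8=88, Z6→#1 5×9=45, Z7→#1 20×2=40
  transport cost 402, fixed 161 → total 563.
Compare {#1, #2}: transport cost 327 + fixed 495 = 822.
Compare {#2}: transport cost 924 + fixed 334 = 1258.

563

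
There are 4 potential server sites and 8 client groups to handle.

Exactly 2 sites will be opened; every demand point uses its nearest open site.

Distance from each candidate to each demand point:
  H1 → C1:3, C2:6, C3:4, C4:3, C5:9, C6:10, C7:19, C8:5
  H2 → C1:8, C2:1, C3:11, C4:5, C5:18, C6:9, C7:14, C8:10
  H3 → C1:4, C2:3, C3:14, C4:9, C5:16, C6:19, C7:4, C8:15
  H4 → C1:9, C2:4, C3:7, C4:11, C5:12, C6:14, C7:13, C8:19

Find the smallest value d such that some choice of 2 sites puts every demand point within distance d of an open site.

Open {H1, H3}.
  Farthest demand point is C6 at distance 10 (to H1); all others are ≤ 10.
With {H1, H4} the worst case is 13.
With {H2, H4} the worst case is 13.
No size-2 selection achieves below 10.

10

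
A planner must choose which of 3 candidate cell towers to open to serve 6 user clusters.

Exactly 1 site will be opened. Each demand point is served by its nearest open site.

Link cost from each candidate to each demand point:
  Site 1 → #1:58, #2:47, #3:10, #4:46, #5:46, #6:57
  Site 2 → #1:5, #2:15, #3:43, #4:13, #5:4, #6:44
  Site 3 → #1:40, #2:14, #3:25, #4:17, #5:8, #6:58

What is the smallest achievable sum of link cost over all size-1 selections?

Open {Site 2}.
  #1→Site 2 5, #2→Site 2 15, #3→Site 2 43, #4→Site 2 13, #5→Site 2 4, #6→Site 2 44  ⇒ total 124.
Compare {Site 3}: total 162.
Compare {Site 1}: total 264.

124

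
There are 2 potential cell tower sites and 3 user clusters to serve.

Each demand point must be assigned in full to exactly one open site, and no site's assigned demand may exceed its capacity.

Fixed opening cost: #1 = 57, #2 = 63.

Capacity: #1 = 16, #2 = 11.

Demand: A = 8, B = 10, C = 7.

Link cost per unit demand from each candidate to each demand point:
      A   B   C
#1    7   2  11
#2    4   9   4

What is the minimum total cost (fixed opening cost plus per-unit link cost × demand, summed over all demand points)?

343

Open {#1, #2}; cheapest assignment that respects the capacities:
  #1 (cap 16, load 15): A, C — cost 8×7 + 7×11 = 133
  #2 (cap 11, load 10): B — cost 10×9 = 90
  Shipping 223, fixed 120 → total 343.
  Any other capacity-feasible assignment to {#1, #2} ships for at least 223.
Total demand is 25 and no other set of sites has combined capacity ≥ 25, so {#1, #2} is the only feasible choice of open sites. Minimum: 343.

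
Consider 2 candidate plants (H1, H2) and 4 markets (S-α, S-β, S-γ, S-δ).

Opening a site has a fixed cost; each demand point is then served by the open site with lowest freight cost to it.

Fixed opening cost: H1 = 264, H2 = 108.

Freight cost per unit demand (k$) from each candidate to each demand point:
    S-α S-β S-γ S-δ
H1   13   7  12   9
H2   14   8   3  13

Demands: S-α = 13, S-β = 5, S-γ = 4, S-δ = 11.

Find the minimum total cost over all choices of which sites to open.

Open {H2}: assign each demand point to its cheapest open site.
  S-α→H2 13×14=182, S-β→H2 5×8=40, S-γ→H2 4×3=12, S-δ→H2 11×13=143
  freight cost 377, fixed 108 → total 485.
Compare {H1}: freight cost 351 + fixed 264 = 615.
Compare {H1, H2}: freight cost 315 + fixed 372 = 687.

485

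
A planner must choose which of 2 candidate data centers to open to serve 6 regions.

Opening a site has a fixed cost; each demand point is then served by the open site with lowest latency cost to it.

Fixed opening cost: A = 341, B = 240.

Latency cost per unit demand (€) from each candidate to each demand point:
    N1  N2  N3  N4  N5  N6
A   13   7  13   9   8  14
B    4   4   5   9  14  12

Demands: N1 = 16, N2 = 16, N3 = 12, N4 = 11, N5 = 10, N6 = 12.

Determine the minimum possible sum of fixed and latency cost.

811

Open {B}: assign each demand point to its cheapest open site.
  N1→B 16×4=64, N2→B 16×4=64, N3→B 12×5=60, N4→B 11×9=99, N5→B 10×14=140, N6→B 12×12=144
  latency cost 571, fixed 240 → total 811.
Compare {A, B}: latency cost 511 + fixed 581 = 1092.
Compare {A}: latency cost 823 + fixed 341 = 1164.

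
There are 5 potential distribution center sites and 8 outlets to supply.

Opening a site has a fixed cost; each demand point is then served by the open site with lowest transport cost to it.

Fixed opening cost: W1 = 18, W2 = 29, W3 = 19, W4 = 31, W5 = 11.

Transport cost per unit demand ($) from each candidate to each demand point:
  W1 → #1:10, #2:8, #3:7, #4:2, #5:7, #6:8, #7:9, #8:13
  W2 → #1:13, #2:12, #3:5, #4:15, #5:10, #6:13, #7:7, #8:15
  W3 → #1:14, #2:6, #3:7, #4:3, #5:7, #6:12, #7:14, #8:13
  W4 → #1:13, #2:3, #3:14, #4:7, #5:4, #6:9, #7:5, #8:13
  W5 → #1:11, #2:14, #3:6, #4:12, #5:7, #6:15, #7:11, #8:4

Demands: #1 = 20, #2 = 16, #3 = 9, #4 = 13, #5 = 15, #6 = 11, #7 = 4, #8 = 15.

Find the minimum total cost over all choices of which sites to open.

Open {W1, W4, W5}: assign each demand point to its cheapest open site.
  #1→W1 20×10=200, #2→W4 16×3=48, #3→W5 9×6=54, #4→W1 13×2=26, #5→W4 15×4=60, #6→W1 11×8=88, #7→W4 4×5=20, #8→W5 15×4=60
  transport cost 556, fixed 60 → total 616.
Compare {W1, W3, W4, W5}: transport cost 556 + fixed 79 = 635.
Compare {W1, W2, W4, W5}: transport cost 547 + fixed 89 = 636.
Compare {W1, W2, W3, W4, W5}: transport cost 547 + fixed 108 = 655.
All other subsets cost ≥ 635. Minimum total cost: 616.

616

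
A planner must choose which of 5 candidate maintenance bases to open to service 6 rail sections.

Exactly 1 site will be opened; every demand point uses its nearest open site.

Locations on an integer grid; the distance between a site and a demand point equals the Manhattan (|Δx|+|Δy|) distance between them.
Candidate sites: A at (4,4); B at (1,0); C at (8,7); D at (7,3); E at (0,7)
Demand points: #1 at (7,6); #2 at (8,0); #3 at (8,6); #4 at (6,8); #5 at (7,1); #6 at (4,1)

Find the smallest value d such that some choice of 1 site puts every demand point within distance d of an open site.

Open {D}.
  Farthest demand point is #4 at distance 6 (to D); all others are ≤ 6.
With {A} the worst case is 8.
With {C} the worst case is 10.
No size-1 selection achieves below 6.

6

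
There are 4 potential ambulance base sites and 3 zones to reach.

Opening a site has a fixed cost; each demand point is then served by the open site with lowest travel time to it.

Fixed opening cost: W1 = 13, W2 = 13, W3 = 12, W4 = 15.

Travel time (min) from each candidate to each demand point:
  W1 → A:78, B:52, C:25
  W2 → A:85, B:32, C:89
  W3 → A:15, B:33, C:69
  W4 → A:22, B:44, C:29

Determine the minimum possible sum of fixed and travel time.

Open {W1, W3}: assign each demand point to its cheapest open site.
  A→W3 15, B→W3 33, C→W1 25
  travel time 73, fixed 25 → total 98.
Compare {W3, W4}: travel time 77 + fixed 27 = 104.
Compare {W4}: travel time 95 + fixed 15 = 110.
Compare {W1, W2, W3}: travel time 72 + fixed 38 = 110.
All other subsets cost ≥ 104. Minimum total cost: 98.

98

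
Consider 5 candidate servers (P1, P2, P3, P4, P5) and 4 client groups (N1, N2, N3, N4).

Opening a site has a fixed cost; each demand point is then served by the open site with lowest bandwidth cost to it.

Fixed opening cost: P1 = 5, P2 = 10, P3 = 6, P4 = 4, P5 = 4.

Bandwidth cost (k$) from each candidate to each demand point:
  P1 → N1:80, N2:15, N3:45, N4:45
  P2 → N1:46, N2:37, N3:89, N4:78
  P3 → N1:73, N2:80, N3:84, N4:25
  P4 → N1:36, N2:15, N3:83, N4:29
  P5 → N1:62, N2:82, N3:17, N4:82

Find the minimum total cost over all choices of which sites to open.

Open {P4, P5}: assign each demand point to its cheapest open site.
  N1→P4 36, N2→P4 15, N3→P5 17, N4→P4 29
  bandwidth cost 97, fixed 8 → total 105.
Compare {P3, P4, P5}: bandwidth cost 93 + fixed 14 = 107.
Compare {P1, P4, P5}: bandwidth cost 97 + fixed 13 = 110.
Compare {P1, P3, P4, P5}: bandwidth cost 93 + fixed 19 = 112.
All other subsets cost ≥ 107. Minimum total cost: 105.

105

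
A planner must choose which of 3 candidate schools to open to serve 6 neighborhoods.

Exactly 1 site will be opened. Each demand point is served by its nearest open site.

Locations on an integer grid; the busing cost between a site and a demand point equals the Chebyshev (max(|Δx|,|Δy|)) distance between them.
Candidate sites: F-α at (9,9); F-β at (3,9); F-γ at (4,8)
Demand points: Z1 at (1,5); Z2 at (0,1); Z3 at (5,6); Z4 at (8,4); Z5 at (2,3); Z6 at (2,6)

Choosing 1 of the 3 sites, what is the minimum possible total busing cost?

Open {F-γ}.
  Z1→F-γ 3, Z2→F-γ 7, Z3→F-γ 2, Z4→F-γ 4, Z5→F-γ 5, Z6→F-γ 2  ⇒ total 23.
Compare {F-β}: total 29.
Compare {F-α}: total 40.

23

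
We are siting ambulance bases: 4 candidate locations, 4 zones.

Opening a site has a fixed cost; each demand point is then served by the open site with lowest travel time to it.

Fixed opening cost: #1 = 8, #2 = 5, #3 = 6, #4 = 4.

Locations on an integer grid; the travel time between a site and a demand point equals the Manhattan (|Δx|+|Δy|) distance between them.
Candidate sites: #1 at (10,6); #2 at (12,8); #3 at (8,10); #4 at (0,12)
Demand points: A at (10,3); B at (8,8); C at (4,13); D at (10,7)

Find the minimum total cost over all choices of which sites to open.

25

Open {#1, #4}: assign each demand point to its cheapest open site.
  A→#1 3, B→#1 4, C→#4 5, D→#1 1
  travel time 13, fixed 12 → total 25.
Compare {#1, #3}: travel time 13 + fixed 14 = 27.
Compare {#2, #4}: travel time 19 + fixed 9 = 28.
Compare {#1}: travel time 21 + fixed 8 = 29.
All other subsets cost ≥ 27. Minimum total cost: 25.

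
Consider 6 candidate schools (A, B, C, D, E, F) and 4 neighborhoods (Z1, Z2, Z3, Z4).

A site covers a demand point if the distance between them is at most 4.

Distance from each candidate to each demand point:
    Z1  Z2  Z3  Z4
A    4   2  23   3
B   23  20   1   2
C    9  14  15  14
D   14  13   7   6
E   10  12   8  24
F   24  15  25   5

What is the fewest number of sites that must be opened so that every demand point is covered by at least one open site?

2

Coverage sets (demand points within 4 of each site):
  A: {Z1, Z2, Z4}
  B: {Z3, Z4}
  C: {}
  D: {}
  E: {}
  F: {}
No single site covers all 4 demand points.
But {A, B} covers everything, so the minimum is 2.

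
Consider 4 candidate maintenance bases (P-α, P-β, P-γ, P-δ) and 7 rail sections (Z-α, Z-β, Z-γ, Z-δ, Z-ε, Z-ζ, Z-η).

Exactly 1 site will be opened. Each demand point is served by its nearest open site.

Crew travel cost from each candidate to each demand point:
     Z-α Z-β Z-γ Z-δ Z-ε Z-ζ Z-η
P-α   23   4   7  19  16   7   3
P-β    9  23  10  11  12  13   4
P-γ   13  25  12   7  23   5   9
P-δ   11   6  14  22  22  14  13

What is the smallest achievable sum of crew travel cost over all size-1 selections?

79

Open {P-α}.
  Z-α→P-α 23, Z-β→P-α 4, Z-γ→P-α 7, Z-δ→P-α 19, Z-ε→P-α 16, Z-ζ→P-α 7, Z-η→P-α 3  ⇒ total 79.
Compare {P-β}: total 82.
Compare {P-γ}: total 94.
No size-1 selection does better; minimum is 79.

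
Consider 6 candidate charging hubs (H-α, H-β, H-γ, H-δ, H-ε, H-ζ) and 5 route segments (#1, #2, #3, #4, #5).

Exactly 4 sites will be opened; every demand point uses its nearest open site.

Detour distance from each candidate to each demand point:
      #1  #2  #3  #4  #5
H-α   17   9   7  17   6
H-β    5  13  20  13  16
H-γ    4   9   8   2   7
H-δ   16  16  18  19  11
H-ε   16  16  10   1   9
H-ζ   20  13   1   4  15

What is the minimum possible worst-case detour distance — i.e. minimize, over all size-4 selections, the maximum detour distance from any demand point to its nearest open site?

Open {H-α, H-β, H-γ, H-δ}.
  Farthest demand point is #2 at detour distance 9 (to H-α); all others are ≤ 9.
With {H-α, H-β, H-γ, H-ε} the worst case is 9.
With {H-α, H-β, H-γ, H-ζ} the worst case is 9.
No size-4 selection achieves below 9.

9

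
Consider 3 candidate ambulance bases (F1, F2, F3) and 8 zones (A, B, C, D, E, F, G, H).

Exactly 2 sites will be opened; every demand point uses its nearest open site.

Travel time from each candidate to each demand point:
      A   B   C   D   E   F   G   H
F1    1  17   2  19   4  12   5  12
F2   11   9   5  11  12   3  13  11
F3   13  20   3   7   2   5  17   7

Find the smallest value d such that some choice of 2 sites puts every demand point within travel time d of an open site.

11

Open {F1, F2}.
  Farthest demand point is D at travel time 11 (to F2); all others are ≤ 11.
With {F2, F3} the worst case is 13.
With {F1, F3} the worst case is 17.
No size-2 selection achieves below 11.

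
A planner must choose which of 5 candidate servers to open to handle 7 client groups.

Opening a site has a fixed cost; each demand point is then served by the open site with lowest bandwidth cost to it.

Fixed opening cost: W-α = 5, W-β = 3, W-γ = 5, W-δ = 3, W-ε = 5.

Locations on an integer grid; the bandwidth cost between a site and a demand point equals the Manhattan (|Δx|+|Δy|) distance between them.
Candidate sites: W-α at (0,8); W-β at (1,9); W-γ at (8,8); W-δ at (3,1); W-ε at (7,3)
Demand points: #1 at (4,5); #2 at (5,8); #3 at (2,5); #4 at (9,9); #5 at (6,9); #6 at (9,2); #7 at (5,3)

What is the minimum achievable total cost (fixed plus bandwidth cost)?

Open {W-γ, W-ε}: assign each demand point to its cheapest open site.
  #1→W-ε 5, #2→W-γ 3, #3→W-ε 7, #4→W-γ 2, #5→W-γ 3, #6→W-ε 3, #7→W-ε 2
  bandwidth cost 25, fixed 10 → total 35.
Compare {W-β, W-γ, W-ε}: bandwidth cost 23 + fixed 13 = 36.
Compare {W-γ, W-δ, W-ε}: bandwidth cost 23 + fixed 13 = 36.
Compare {W-γ, W-δ}: bandwidth cost 29 + fixed 8 = 37.
All other subsets cost ≥ 36. Minimum total cost: 35.

35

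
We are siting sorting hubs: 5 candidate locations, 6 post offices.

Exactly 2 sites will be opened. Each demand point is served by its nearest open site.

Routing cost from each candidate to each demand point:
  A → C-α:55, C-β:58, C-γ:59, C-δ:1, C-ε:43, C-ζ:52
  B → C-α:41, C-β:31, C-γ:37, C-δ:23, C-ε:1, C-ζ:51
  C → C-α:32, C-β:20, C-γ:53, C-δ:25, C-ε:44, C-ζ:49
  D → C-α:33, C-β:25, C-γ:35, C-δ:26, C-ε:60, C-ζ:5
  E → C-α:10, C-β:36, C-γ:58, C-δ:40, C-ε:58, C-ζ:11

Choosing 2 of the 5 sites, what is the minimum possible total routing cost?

113

Open {B, E}.
  C-α→E 10, C-β→B 31, C-γ→B 37, C-δ→B 23, C-ε→B 1, C-ζ→E 11  ⇒ total 113.
Compare {B, D}: total 122.
Compare {A, D}: total 142.
No size-2 selection does better; minimum is 113.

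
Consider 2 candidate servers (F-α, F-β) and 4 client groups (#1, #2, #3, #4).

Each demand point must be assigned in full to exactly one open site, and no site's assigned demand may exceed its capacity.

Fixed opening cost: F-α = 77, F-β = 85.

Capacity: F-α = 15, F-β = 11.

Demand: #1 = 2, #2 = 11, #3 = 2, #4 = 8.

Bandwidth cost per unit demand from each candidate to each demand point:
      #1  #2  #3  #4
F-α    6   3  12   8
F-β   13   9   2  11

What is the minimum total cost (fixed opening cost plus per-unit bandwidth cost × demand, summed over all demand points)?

Open {F-α, F-β}; cheapest assignment that respects the capacities:
  F-α (cap 15, load 13): #1, #2 — cost 2×6 + 11×3 = 45
  F-β (cap 11, load 10): #3, #4 — cost 2×2 + 8×11 = 92
  Shipping 137, fixed 162 → total 299.
  Any other capacity-feasible assignment to {F-α, F-β} ships for at least 137.
Total demand is 23 and no other set of sites has combined capacity ≥ 23, so {F-α, F-β} is the only feasible choice of open sites. Minimum: 299.

299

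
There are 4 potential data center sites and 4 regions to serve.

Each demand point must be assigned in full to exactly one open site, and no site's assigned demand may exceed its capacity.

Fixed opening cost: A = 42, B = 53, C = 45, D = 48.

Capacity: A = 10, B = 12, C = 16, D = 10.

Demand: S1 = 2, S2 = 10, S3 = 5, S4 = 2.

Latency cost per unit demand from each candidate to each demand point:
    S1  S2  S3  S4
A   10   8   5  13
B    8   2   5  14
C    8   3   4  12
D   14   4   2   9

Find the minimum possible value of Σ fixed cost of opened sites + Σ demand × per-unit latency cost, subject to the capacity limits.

Open {B, D}; cheapest assignment that respects the capacities:
  B (cap 12, load 12): S1, S2 — cost 2×8 + 10×2 = 36
  D (cap 10, load 7): S3, S4 — cost 5×2 + 2×9 = 28
  Shipping 64, fixed 101 → total 165.
  Any other capacity-feasible assignment to {B, D} ships for at least 64.
Compare {C, D}: its best feasible assignment gives total 167.
Compare {B, C}: its best feasible assignment gives total 178.
Every other set of open sites that can feasibly serve all demand totals ≥ 167 even under its best assignment. Minimum: 165.

165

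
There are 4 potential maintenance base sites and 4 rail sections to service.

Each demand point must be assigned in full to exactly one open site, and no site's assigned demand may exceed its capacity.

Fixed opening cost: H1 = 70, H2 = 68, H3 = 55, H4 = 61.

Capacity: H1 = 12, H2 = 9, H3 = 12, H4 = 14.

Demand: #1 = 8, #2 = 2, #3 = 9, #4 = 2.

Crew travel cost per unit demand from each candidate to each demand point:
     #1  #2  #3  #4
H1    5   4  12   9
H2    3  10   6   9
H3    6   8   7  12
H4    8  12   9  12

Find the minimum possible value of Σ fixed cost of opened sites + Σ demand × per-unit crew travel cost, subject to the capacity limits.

254

Open {H1, H3}; cheapest assignment that respects the capacities:
  H1 (cap 12, load 12): #1, #2, #4 — cost 8×5 + 2×4 + 2×9 = 66
  H3 (cap 12, load 9): #3 — cost 9×7 = 63
  Shipping 129, fixed 125 → total 254.
  Any other capacity-feasible assignment to {H1, H3} ships for at least 129.
Compare {H1, H2}: its best feasible assignment gives total 258.
Compare {H2, H3}: its best feasible assignment gives total 265.
Every other set of open sites that can feasibly serve all demand totals ≥ 258 even under its best assignment. Minimum: 254.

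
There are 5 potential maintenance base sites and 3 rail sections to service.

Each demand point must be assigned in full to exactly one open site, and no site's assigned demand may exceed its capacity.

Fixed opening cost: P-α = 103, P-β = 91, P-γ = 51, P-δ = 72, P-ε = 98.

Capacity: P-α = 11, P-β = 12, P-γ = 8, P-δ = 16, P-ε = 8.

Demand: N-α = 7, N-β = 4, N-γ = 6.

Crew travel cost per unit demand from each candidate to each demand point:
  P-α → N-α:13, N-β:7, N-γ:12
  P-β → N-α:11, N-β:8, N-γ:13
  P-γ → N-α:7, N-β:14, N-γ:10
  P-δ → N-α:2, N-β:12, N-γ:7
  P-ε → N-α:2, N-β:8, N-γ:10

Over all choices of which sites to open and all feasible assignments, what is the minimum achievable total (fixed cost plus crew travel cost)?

235

Open {P-γ, P-δ}; cheapest assignment that respects the capacities:
  P-γ (cap 8, load 4): N-β — cost 4×14 = 56
  P-δ (cap 16, load 13): N-α, N-γ — cost 7×2 + 6×7 = 56
  Shipping 112, fixed 123 → total 235.
  Any other capacity-feasible assignment to {P-γ, P-δ} ships for at least 112.
Compare {P-β, P-δ}: its best feasible assignment gives total 251.
Compare {P-δ, P-ε}: its best feasible assignment gives total 258.
Every other set of open sites that can feasibly serve all demand totals ≥ 251 even under its best assignment. Minimum: 235.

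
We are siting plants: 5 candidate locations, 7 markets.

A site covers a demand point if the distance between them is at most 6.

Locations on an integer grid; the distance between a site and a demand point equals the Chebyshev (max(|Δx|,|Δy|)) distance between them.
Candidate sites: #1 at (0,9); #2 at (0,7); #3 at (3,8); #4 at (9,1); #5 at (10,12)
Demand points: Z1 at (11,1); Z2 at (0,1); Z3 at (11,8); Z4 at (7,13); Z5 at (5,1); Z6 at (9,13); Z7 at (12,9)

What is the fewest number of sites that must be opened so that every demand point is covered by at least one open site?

3

Coverage sets (demand points within 6 of each site):
  #1: {}
  #2: {Z2, Z5}
  #3: {Z4, Z6}
  #4: {Z1, Z5}
  #5: {Z3, Z4, Z6, Z7}
No 2 sites suffice: every size-2 union leaves at least one demand point uncovered.
But {#2, #4, #5} covers everything, so the minimum is 3.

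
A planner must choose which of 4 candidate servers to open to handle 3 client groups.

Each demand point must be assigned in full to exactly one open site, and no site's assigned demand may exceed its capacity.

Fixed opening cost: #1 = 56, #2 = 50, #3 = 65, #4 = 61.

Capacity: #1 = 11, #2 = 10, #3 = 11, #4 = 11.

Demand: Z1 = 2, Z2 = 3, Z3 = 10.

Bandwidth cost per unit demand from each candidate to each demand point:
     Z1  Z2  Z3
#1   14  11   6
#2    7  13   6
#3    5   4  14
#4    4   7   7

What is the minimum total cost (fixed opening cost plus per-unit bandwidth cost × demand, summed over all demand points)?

Open {#2, #3}; cheapest assignment that respects the capacities:
  #2 (cap 10, load 10): Z3 — cost 10×6 = 60
  #3 (cap 11, load 5): Z1, Z2 — cost 2×5 + 3×4 = 22
  Shipping 82, fixed 115 → total 197.
  Any other capacity-feasible assignment to {#2, #3} ships for at least 82.
Compare {#2, #4}: its best feasible assignment gives total 200.
Compare {#1, #3}: its best feasible assignment gives total 203.
Every other set of open sites that can feasibly serve all demand totals ≥ 200 even under its best assignment. Minimum: 197.

197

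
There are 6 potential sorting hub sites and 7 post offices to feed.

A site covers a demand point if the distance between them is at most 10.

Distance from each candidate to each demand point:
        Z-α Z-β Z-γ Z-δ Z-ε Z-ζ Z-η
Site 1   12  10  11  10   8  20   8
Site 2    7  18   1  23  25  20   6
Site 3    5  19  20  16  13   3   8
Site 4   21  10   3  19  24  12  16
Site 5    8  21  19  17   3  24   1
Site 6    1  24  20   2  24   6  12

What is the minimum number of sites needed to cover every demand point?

Coverage sets (demand points within 10 of each site):
  Site 1: {Z-β, Z-δ, Z-ε, Z-η}
  Site 2: {Z-α, Z-γ, Z-η}
  Site 3: {Z-α, Z-ζ, Z-η}
  Site 4: {Z-β, Z-γ}
  Site 5: {Z-α, Z-ε, Z-η}
  Site 6: {Z-α, Z-δ, Z-ζ}
No 2 sites suffice: every size-2 union leaves at least one demand point uncovered.
But {Site 1, Site 2, Site 3} covers everything, so the minimum is 3.

3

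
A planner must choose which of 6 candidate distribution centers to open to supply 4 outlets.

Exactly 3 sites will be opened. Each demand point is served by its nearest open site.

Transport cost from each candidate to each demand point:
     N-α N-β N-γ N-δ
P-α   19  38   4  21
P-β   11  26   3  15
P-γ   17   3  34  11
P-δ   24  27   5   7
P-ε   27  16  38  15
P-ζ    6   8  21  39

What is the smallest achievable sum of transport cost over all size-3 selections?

Open {P-γ, P-δ, P-ζ}.
  N-α→P-ζ 6, N-β→P-γ 3, N-γ→P-δ 5, N-δ→P-δ 7  ⇒ total 21.
Compare {P-β, P-γ, P-ζ}: total 23.
Compare {P-α, P-γ, P-ζ}: total 24.
No size-3 selection does better; minimum is 21.

21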